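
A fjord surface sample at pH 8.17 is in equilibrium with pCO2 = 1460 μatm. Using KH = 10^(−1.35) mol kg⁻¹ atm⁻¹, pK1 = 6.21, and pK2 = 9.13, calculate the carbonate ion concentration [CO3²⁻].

[CO2*] = KH · pCO2 = 10^(−1.35) × 1460×10^-6 = 6.522×10^-5 mol/kg
α₀ = 1/(1 + K1/[H⁺] + K1K2/[H⁺]²) = 1/(1 + 10^+1.96 + 10^+1.00) = 0.009785
DIC = [CO2*]/α₀ = 6.522×10^-5 / 0.009785 = 6.665 mmol/kg
[CO3²⁻] = α₂·DIC; α₂ = 0.09785, so [CO3²⁻] = 0.09785 × 6.665 = 0.652 mmol/kg

[CO3²⁻] = 0.652 mmol/kg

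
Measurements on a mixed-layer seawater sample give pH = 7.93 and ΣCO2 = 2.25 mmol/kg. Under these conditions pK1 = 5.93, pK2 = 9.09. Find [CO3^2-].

[CO3²⁻] = 0.144 mmol/kg

α₂ = 1 / (1 + [H⁺]/K2 + [H⁺]²/(K1K2)) = 1 / (1 + 10^+1.16 + 10^-0.84)
   = 1 / (1 + 14.454 + 0.14454) = 1/15.599 = 0.06411
[CO3²⁻] = α₂ × DIC = 0.06411 × 2.25 = 0.144 mmol/kg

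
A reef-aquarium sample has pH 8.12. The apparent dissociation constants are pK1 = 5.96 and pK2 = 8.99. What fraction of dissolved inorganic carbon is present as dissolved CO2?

α₀ = 1 / (1 + K1/[H⁺] + K1K2/[H⁺]²) = 1 / (1 + 10^+2.16 + 10^+1.29)
   = 1 / (1 + 144.54 + 19.498) = 1/165.04 = 0.006059

α₀ = 0.00606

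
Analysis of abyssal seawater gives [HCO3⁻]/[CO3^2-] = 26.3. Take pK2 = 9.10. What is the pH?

From K2 = [H⁺][CO3^2-]/[HCO3⁻]:  pH = pK2 − log₁₀([HCO3⁻]/[CO3^2-])
log₁₀(26.3) = +1.420
pH = 9.10 − (+1.420) = 7.68

pH = 7.68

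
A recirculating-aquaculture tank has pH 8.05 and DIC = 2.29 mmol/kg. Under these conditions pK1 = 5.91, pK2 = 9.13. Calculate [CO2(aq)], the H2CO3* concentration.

[CO2*] = 15.2 μmol/kg

α₀ = 1 / (1 + K1/[H⁺] + K1K2/[H⁺]²) = 1 / (1 + 10^+2.14 + 10^+1.06)
   = 1 / (1 + 138.04 + 11.482) = 1/150.52 = 0.006644
[CO2*] = α₀ × DIC = 0.006644 × 2.29 = 0.0152 mmol/kg = 15.2 μmol/kg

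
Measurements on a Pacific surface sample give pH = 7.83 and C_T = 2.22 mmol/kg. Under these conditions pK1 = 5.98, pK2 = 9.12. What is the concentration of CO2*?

α₀ = 1 / (1 + K1/[H⁺] + K1K2/[H⁺]²) = 1 / (1 + 10^+1.85 + 10^+0.56)
   = 1 / (1 + 70.795 + 3.6308) = 1/75.425 = 0.01326
[CO2*] = α₀ × DIC = 0.01326 × 2.22 = 0.0294 mmol/kg

[CO2*] = 0.0294 mmol/kg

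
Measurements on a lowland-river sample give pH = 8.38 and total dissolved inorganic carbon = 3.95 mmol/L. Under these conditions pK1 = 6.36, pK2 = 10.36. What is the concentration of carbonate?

α₂ = 1 / (1 + [H⁺]/K2 + [H⁺]²/(K1K2)) = 1 / (1 + 10^+1.98 + 10^-0.04)
   = 1 / (1 + 95.499 + 0.91201) = 1/97.411 = 0.01027
[CO3²⁻] = α₂ × DIC = 0.01027 × 3.95 = 0.0405 mmol/L

[CO3²⁻] = 0.0405 mmol/L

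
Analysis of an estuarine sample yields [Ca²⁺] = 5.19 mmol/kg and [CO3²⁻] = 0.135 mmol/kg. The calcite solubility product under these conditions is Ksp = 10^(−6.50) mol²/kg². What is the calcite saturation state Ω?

Ksp = 10^(−6.50) = 3.162×10^-7
Ω = [Ca²⁺][CO3²⁻]/Ksp = (5.19×10^-3)(0.135×10^-3) / 3.162×10^-7 = 2.22

Ω = 2.22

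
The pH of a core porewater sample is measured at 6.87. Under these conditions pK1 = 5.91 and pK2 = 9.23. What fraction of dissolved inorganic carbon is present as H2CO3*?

α₀ = 0.0984

α₀ = 1 / (1 + K1/[H⁺] + K1K2/[H⁺]²) = 1 / (1 + 10^+0.96 + 10^-1.40)
   = 1 / (1 + 9.1201 + 0.039811) = 1/10.160 = 0.09843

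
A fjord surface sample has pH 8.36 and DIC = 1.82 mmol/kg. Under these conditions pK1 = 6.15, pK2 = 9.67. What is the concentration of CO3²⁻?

[CO3²⁻] = 0.0845 mmol/kg

α₂ = 1 / (1 + [H⁺]/K2 + [H⁺]²/(K1K2)) = 1 / (1 + 10^+1.31 + 10^-0.90)
   = 1 / (1 + 20.417 + 0.12589) = 1/21.543 = 0.04642
[CO3²⁻] = α₂ × DIC = 0.04642 × 1.82 = 0.0845 mmol/kg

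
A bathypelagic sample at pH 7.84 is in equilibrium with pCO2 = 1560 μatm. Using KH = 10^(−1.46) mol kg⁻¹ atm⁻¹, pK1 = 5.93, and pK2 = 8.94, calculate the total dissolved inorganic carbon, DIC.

[CO2*] = KH · pCO2 = 10^(−1.46) × 1560×10^-6 = 5.409×10^-5 mol/kg
α₀ = 1/(1 + K1/[H⁺] + K1K2/[H⁺]²) = 1/(1 + 10^+1.91 + 10^+0.81) = 0.01127
DIC = [CO2*]/α₀ = 5.409×10^-5 / 0.01127 = 4.80 mmol/kg

DIC = 4.80 mmol/kg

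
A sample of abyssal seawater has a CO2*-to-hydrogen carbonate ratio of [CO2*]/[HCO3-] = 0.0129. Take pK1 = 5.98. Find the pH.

pH = 7.87

From K1 = [H⁺][HCO3-]/[CO2*]:  pH = pK1 − log₁₀([CO2*]/[HCO3-])
log₁₀(0.0129) = -1.889
pH = 5.98 − (-1.889) = 7.87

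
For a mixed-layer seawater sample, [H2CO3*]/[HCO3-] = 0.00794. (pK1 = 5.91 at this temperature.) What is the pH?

From K1 = [H⁺][HCO3-]/[H2CO3*]:  pH = pK1 − log₁₀([H2CO3*]/[HCO3-])
log₁₀(0.00794) = -2.100
pH = 5.91 − (-2.100) = 8.01

pH = 8.01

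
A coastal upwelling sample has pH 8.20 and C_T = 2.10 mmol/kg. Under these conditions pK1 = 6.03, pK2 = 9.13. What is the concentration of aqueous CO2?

[CO2*] = 12.6 μmol/kg

α₀ = 1 / (1 + K1/[H⁺] + K1K2/[H⁺]²) = 1 / (1 + 10^+2.17 + 10^+1.24)
   = 1 / (1 + 147.91 + 17.378) = 1/166.29 = 0.006014
[CO2*] = α₀ × DIC = 0.006014 × 2.10 = 0.0126 mmol/kg = 12.6 μmol/kg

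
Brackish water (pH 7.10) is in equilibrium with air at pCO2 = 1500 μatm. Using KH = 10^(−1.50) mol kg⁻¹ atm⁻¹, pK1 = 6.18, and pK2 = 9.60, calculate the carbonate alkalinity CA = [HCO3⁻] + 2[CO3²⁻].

CA = 0.397 mmol/kg

[CO2*] = KH · pCO2 = 10^(−1.50) × 1500×10^-6 = 4.743×10^-5 mol/kg
α₀ = 1/(1 + K1/[H⁺] + K1K2/[H⁺]²) = 1/(1 + 10^+0.92 + 10^-1.58) = 0.1070
DIC = [CO2*]/α₀ = 4.743×10^-5 / 0.1070 = 0.4432 mmol/kg
CA = (α₁ + 2α₂)·DIC = (0.8902 + 2×0.002815) × 0.4432 = 0.397 mmol/kg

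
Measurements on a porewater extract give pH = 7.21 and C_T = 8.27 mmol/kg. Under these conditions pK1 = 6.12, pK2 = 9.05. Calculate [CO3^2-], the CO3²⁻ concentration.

[CO3²⁻] = 0.109 mmol/kg

α₂ = 1 / (1 + [H⁺]/K2 + [H⁺]²/(K1K2)) = 1 / (1 + 10^+1.84 + 10^+0.75)
   = 1 / (1 + 69.183 + 5.6234) = 1/75.807 = 0.01319
[CO3²⁻] = α₂ × DIC = 0.01319 × 8.27 = 0.109 mmol/kg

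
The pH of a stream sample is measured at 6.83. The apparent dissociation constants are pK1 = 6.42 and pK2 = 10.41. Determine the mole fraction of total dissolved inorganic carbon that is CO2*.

α₀ = 1 / (1 + K1/[H⁺] + K1K2/[H⁺]²) = 1 / (1 + 10^+0.41 + 10^-3.17)
   = 1 / (1 + 2.5704 + 0.00067608) = 1/3.5711 = 0.2800

α₀ = 0.280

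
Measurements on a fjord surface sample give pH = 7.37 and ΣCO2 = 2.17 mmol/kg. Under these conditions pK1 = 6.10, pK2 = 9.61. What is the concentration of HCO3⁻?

[HCO3⁻] = 2.05 mmol/kg

α₁ = 1 / (1 + [H⁺]/K1 + K2/[H⁺]) = 1 / (1 + 10^-1.27 + 10^-2.24)
   = 1 / (1 + 0.053703 + 0.0057544) = 1/1.0595 = 0.9439
[HCO3⁻] = α₁ × DIC = 0.9439 × 2.17 = 2.05 mmol/kg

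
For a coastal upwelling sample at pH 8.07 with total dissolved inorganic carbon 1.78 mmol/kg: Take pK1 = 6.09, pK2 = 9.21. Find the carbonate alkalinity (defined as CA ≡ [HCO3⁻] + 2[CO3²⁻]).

CA = [HCO3⁻] + 2[CO3²⁻] = (α₁ + 2α₂)·DIC
At pH 8.07: [H⁺]/K1 = 10^-1.98 = 0.010471, K2/[H⁺] = 10^-1.14 = 0.072444
α₁ = 1/(1 + 0.010471 + 0.072444) = 1/1.0829 = 0.9234; α₂ = α₁·K2/[H⁺] = 0.06690
α₁ + 2α₂ = 1.0572
CA = 1.0572 × 1.78 = 1.88 mmol/kg

CA = 1.88 mmol/kg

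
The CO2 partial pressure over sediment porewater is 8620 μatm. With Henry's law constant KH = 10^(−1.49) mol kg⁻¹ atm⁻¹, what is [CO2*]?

[CO2*] = 279 μmol/kg

KH = 10^(−1.49) = 3.236×10^-2 mol kg⁻¹ atm⁻¹
[CO2*] = KH · pCO2 = 3.236×10^-2 × 8620×10^-6 atm = 2.79×10^-4 mol/kg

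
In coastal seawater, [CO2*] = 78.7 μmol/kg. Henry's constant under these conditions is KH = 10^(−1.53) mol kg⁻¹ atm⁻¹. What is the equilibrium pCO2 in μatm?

KH = 10^(−1.53) = 2.951×10^-2 mol kg⁻¹ atm⁻¹
pCO2 = [CO2*]/KH = 78.7×10^-6 / 2.951×10^-2 = 2.67×10^-3 atm = 2670 μatm

pCO2 = 2670 μatm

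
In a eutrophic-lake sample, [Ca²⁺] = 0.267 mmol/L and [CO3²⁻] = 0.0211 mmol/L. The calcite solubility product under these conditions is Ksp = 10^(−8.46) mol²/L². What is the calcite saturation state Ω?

Ksp = 10^(−8.46) = 3.467×10^-9
Ω = [Ca²⁺][CO3²⁻]/Ksp = (0.267×10^-3)(0.0211×10^-3) / 3.467×10^-9 = 1.62

Ω = 1.62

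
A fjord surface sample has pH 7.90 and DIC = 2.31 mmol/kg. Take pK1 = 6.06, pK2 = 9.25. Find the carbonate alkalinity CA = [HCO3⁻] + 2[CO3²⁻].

CA = 2.38 mmol/kg

CA = [HCO3⁻] + 2[CO3²⁻] = (α₁ + 2α₂)·DIC
At pH 7.90: [H⁺]/K1 = 10^-1.84 = 0.014454, K2/[H⁺] = 10^-1.35 = 0.044668
α₁ = 1/(1 + 0.014454 + 0.044668) = 1/1.0591 = 0.9442; α₂ = α₁·K2/[H⁺] = 0.04217
α₁ + 2α₂ = 1.0285
CA = 1.0285 × 2.31 = 2.38 mmol/kg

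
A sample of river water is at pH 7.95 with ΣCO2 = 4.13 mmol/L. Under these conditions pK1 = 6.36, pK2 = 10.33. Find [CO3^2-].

[CO3²⁻] = 16.7 μmol/L

α₂ = 1 / (1 + [H⁺]/K2 + [H⁺]²/(K1K2)) = 1 / (1 + 10^+2.38 + 10^+0.79)
   = 1 / (1 + 239.88 + 6.1660) = 1/247.05 = 0.004048
[CO3²⁻] = α₂ × DIC = 0.004048 × 4.13 = 0.0167 mmol/L = 16.7 μmol/L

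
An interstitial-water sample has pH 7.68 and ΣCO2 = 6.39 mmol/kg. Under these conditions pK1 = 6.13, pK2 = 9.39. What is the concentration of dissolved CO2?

[CO2*] = 0.172 mmol/kg

α₀ = 1 / (1 + K1/[H⁺] + K1K2/[H⁺]²) = 1 / (1 + 10^+1.55 + 10^-0.16)
   = 1 / (1 + 35.481 + 0.69183) = 1/37.173 = 0.02690
[CO2*] = α₀ × DIC = 0.02690 × 6.39 = 0.172 mmol/kg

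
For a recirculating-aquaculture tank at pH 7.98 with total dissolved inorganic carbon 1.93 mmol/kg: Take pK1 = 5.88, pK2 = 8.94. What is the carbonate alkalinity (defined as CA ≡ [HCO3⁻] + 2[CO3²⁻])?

CA = 2.11 mmol/kg

CA = [HCO3⁻] + 2[CO3²⁻] = (α₁ + 2α₂)·DIC
At pH 7.98: [H⁺]/K1 = 10^-2.10 = 0.0079433, K2/[H⁺] = 10^-0.96 = 0.10965
α₁ = 1/(1 + 0.0079433 + 0.10965) = 1/1.1176 = 0.8948; α₂ = α₁·K2/[H⁺] = 0.09811
α₁ + 2α₂ = 1.0910
CA = 1.0910 × 1.93 = 2.11 mmol/kg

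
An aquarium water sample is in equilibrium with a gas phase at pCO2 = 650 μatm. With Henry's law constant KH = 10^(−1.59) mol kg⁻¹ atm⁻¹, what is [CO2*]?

[CO2*] = 16.7 μmol/kg

KH = 10^(−1.59) = 2.570×10^-2 mol kg⁻¹ atm⁻¹
[CO2*] = KH · pCO2 = 2.570×10^-2 × 650×10^-6 atm = 1.67×10^-5 mol/kg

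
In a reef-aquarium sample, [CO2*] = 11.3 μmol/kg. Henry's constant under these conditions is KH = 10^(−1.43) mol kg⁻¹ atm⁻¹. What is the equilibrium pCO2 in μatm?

KH = 10^(−1.43) = 3.715×10^-2 mol kg⁻¹ atm⁻¹
pCO2 = [CO2*]/KH = 11.3×10^-6 / 3.715×10^-2 = 3.04×10^-4 atm = 304 μatm

pCO2 = 304 μatm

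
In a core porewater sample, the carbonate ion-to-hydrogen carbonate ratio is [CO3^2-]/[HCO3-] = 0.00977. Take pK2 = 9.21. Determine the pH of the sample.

From K2 = [H⁺][CO3^2-]/[HCO3-]:  pH = pK2 + log₁₀([CO3^2-]/[HCO3-])
log₁₀(0.00977) = -2.010
pH = 9.21 + (-2.010) = 7.20

pH = 7.20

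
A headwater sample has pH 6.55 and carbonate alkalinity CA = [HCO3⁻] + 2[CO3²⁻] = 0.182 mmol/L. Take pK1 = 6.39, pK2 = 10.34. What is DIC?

CA = [HCO3⁻] + 2[CO3²⁻] = (α₁ + 2α₂)·DIC
At pH 6.55: [H⁺]/K1 = 10^-0.16 = 0.69183, K2/[H⁺] = 10^-3.79 = 0.00016218
α₁ = 1/(1 + 0.69183 + 0.00016218) = 1/1.6920 = 0.5910; α₂ = α₁·K2/[H⁺] = 9.585×10^-5
α₁ + 2α₂ = 0.5912
DIC = CA / (α₁ + 2α₂) = 0.182 / 0.5912 = 0.308 mmol/L

DIC = 0.308 mmol/L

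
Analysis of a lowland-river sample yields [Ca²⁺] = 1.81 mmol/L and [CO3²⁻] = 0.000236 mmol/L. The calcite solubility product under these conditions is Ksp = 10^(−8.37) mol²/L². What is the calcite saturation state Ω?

Ksp = 10^(−8.37) = 4.266×10^-9
Ω = [Ca²⁺][CO3²⁻]/Ksp = (1.81×10^-3)(0.000236×10^-3) / 4.266×10^-9 = 0.100

Ω = 0.100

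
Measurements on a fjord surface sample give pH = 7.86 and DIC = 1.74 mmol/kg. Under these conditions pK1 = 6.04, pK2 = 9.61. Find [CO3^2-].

[CO3²⁻] = 0.0300 mmol/kg

α₂ = 1 / (1 + [H⁺]/K2 + [H⁺]²/(K1K2)) = 1 / (1 + 10^+1.75 + 10^-0.07)
   = 1 / (1 + 56.234 + 0.85114) = 1/58.085 = 0.01722
[CO3²⁻] = α₂ × DIC = 0.01722 × 1.74 = 0.0300 mmol/kg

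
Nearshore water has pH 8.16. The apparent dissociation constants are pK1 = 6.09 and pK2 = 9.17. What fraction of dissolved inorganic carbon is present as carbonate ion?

α₂ = 1 / (1 + [H⁺]/K2 + [H⁺]²/(K1K2)) = 1 / (1 + 10^+1.01 + 10^-1.06)
   = 1 / (1 + 10.233 + 0.087096) = 1/11.320 = 0.08834

α₂ = 0.0883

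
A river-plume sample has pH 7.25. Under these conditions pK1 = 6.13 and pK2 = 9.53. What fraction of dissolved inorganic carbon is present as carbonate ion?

α₂ = 1 / (1 + [H⁺]/K2 + [H⁺]²/(K1K2)) = 1 / (1 + 10^+2.28 + 10^+1.16)
   = 1 / (1 + 190.55 + 14.454) = 1/206.00 = 0.004854

α₂ = 0.00485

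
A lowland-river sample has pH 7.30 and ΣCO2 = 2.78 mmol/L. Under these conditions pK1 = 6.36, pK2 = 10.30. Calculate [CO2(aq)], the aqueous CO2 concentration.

α₀ = 1 / (1 + K1/[H⁺] + K1K2/[H⁺]²) = 1 / (1 + 10^+0.94 + 10^-2.06)
   = 1 / (1 + 8.7096 + 0.0087096) = 1/9.7183 = 0.1029
[CO2*] = α₀ × DIC = 0.1029 × 2.78 = 0.286 mmol/L

[CO2*] = 0.286 mmol/L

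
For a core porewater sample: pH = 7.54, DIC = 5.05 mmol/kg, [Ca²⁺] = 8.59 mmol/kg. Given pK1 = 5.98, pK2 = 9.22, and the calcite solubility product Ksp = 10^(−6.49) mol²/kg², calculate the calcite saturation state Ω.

Ω = 2.67

α₂ = 1 / (1 + [H⁺]/K2 + [H⁺]²/(K1K2)) = 1 / (1 + 10^+1.68 + 10^+0.12)
   = 1 / (1 + 47.863 + 1.3183) = 1/50.181 = 0.01993
[CO3²⁻] = α₂ × DIC = 0.01993 × 5.05 = 0.1006 mmol/kg
Ksp = 10^(−6.49) = 3.236×10^-7
Ω = [Ca²⁺][CO3²⁻]/Ksp = (8.59×10^-3)(1.006×10^-4) / 3.236×10^-7 = 2.67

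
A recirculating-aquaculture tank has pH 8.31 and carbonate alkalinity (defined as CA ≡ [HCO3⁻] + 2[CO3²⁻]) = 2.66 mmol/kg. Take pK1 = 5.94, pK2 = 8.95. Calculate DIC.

CA = [HCO3⁻] + 2[CO3²⁻] = (α₁ + 2α₂)·DIC
At pH 8.31: [H⁺]/K1 = 10^-2.37 = 0.0042658, K2/[H⁺] = 10^-0.64 = 0.22909
α₁ = 1/(1 + 0.0042658 + 0.22909) = 1/1.2334 = 0.8108; α₂ = α₁·K2/[H⁺] = 0.1857
α₁ + 2α₂ = 1.1823
DIC = CA / (α₁ + 2α₂) = 2.66 / 1.1823 = 2.25 mmol/kg

DIC = 2.25 mmol/kg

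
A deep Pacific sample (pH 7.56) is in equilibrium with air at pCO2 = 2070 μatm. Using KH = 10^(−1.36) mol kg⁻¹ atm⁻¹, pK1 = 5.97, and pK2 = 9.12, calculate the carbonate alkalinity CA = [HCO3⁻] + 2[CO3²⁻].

[CO2*] = KH · pCO2 = 10^(−1.36) × 2070×10^-6 = 9.036×10^-5 mol/kg
α₀ = 1/(1 + K1/[H⁺] + K1K2/[H⁺]²) = 1/(1 + 10^+1.59 + 10^+0.03) = 0.02440
DIC = [CO2*]/α₀ = 9.036×10^-5 / 0.02440 = 3.703 mmol/kg
CA = (α₁ + 2α₂)·DIC = (0.9494 + 2×0.02615) × 3.703 = 3.71 mmol/kg

CA = 3.71 mmol/kg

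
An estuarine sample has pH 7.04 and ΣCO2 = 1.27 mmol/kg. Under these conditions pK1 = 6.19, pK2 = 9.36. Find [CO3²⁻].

α₂ = 1 / (1 + [H⁺]/K2 + [H⁺]²/(K1K2)) = 1 / (1 + 10^+2.32 + 10^+1.47)
   = 1 / (1 + 208.93 + 29.512) = 1/239.44 = 0.004176
[CO3²⁻] = α₂ × DIC = 0.004176 × 1.27 = 0.00530 mmol/kg = 5.30 μmol/kg

[CO3²⁻] = 5.30 μmol/kg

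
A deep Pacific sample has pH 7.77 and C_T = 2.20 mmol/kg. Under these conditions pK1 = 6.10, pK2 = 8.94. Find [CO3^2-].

[CO3²⁻] = 0.137 mmol/kg

α₂ = 1 / (1 + [H⁺]/K2 + [H⁺]²/(K1K2)) = 1 / (1 + 10^+1.17 + 10^-0.50)
   = 1 / (1 + 14.791 + 0.31623) = 1/16.107 = 0.06208
[CO3²⁻] = α₂ × DIC = 0.06208 × 2.20 = 0.137 mmol/kg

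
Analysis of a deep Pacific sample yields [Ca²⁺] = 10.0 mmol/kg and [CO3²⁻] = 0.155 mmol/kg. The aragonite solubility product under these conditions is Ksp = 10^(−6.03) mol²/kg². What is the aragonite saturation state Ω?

Ksp = 10^(−6.03) = 9.333×10^-7
Ω = [Ca²⁺][CO3²⁻]/Ksp = (10.0×10^-3)(0.155×10^-3) / 9.333×10^-7 = 1.66

Ω = 1.66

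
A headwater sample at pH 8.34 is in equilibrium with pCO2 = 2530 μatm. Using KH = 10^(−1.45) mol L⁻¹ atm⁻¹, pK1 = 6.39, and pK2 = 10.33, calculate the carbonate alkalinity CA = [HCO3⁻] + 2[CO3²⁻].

CA = 8.16 mmol/L

[CO2*] = KH · pCO2 = 10^(−1.45) × 2530×10^-6 = 8.977×10^-5 mol/L
α₀ = 1/(1 + K1/[H⁺] + K1K2/[H⁺]²) = 1/(1 + 10^+1.95 + 10^-0.04) = 0.01098
DIC = [CO2*]/α₀ = 8.977×10^-5 / 0.01098 = 8.172 mmol/L
CA = (α₁ + 2α₂)·DIC = (0.9790 + 2×0.01002) × 8.172 = 8.16 mmol/L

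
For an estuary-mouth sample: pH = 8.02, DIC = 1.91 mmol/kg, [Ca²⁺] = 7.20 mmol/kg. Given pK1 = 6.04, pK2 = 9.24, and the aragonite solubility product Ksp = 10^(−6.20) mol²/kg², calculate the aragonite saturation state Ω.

Ω = 1.23

α₂ = 1 / (1 + [H⁺]/K2 + [H⁺]²/(K1K2)) = 1 / (1 + 10^+1.22 + 10^-0.76)
   = 1 / (1 + 16.596 + 0.17378) = 1/17.770 = 0.05628
[CO3²⁻] = α₂ × DIC = 0.05628 × 1.91 = 0.1075 mmol/kg
Ksp = 10^(−6.20) = 6.310×10^-7
Ω = [Ca²⁺][CO3²⁻]/Ksp = (7.20×10^-3)(1.075×10^-4) / 6.310×10^-7 = 1.23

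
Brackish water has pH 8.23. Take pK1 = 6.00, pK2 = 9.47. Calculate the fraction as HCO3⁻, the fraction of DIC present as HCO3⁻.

α₁ = 1 / (1 + [H⁺]/K1 + K2/[H⁺]) = 1 / (1 + 10^-2.23 + 10^-1.24)
   = 1 / (1 + 0.0058884 + 0.057544) = 1/1.0634 = 0.9404

α₁ = 0.940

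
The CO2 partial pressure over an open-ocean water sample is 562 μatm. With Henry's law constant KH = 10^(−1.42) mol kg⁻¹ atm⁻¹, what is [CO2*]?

[CO2*] = 21.4 μmol/kg

KH = 10^(−1.42) = 3.802×10^-2 mol kg⁻¹ atm⁻¹
[CO2*] = KH · pCO2 = 3.802×10^-2 × 562×10^-6 atm = 2.14×10^-5 mol/kg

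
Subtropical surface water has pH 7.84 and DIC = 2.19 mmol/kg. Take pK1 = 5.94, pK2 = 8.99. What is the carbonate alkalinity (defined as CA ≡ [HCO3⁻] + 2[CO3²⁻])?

CA = 2.31 mmol/kg

CA = [HCO3⁻] + 2[CO3²⁻] = (α₁ + 2α₂)·DIC
At pH 7.84: [H⁺]/K1 = 10^-1.90 = 0.012589, K2/[H⁺] = 10^-1.15 = 0.070795
α₁ = 1/(1 + 0.012589 + 0.070795) = 1/1.0834 = 0.9230; α₂ = α₁·K2/[H⁺] = 0.06535
α₁ + 2α₂ = 1.0537
CA = 1.0537 × 2.19 = 2.31 mmol/kg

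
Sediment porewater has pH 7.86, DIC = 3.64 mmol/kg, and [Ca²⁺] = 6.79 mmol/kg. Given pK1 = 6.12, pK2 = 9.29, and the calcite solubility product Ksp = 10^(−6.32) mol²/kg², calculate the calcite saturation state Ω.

Ω = 1.82

α₂ = 1 / (1 + [H⁺]/K2 + [H⁺]²/(K1K2)) = 1 / (1 + 10^+1.43 + 10^-0.31)
   = 1 / (1 + 26.915 + 0.48978) = 1/28.405 = 0.03520
[CO3²⁻] = α₂ × DIC = 0.03520 × 3.64 = 0.1281 mmol/kg
Ksp = 10^(−6.32) = 4.786×10^-7
Ω = [Ca²⁺][CO3²⁻]/Ksp = (6.79×10^-3)(1.281×10^-4) / 4.786×10^-7 = 1.82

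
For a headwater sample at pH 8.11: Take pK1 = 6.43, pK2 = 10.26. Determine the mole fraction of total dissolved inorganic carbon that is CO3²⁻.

α₂ = 1 / (1 + [H⁺]/K2 + [H⁺]²/(K1K2)) = 1 / (1 + 10^+2.15 + 10^+0.47)
   = 1 / (1 + 141.25 + 2.9512) = 1/145.20 = 0.006887

α₂ = 0.00689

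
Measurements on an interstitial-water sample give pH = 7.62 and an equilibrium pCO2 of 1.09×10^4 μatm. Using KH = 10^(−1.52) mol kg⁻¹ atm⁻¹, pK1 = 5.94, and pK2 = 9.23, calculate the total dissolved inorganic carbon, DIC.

DIC = 16.5 mmol/kg

[CO2*] = KH · pCO2 = 10^(−1.52) × 1.09×10^4×10^-6 = 3.292×10^-4 mol/kg
α₀ = 1/(1 + K1/[H⁺] + K1K2/[H⁺]²) = 1/(1 + 10^+1.68 + 10^+0.07) = 0.01998
DIC = [CO2*]/α₀ = 3.292×10^-4 / 0.01998 = 16.5 mmol/kg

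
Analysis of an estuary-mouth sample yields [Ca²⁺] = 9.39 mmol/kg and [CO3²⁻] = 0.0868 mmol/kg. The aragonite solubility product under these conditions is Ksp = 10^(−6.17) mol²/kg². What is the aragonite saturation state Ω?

Ω = 1.21

Ksp = 10^(−6.17) = 6.761×10^-7
Ω = [Ca²⁺][CO3²⁻]/Ksp = (9.39×10^-3)(0.0868×10^-3) / 6.761×10^-7 = 1.21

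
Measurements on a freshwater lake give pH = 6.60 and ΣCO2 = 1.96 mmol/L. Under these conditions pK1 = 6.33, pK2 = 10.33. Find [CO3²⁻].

α₂ = 1 / (1 + [H⁺]/K2 + [H⁺]²/(K1K2)) = 1 / (1 + 10^+3.73 + 10^+3.46)
   = 1 / (1 + 5370.3 + 2884.0) = 1/8255.3 = 0.0001211
[CO3²⁻] = α₂ × DIC = 0.0001211 × 1.96 = 0.000237 mmol/L = 0.237 μmol/L

[CO3²⁻] = 0.237 μmol/L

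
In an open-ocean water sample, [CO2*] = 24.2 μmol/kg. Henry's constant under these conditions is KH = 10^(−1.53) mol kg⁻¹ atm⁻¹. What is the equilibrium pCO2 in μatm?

pCO2 = 820 μatm

KH = 10^(−1.53) = 2.951×10^-2 mol kg⁻¹ atm⁻¹
pCO2 = [CO2*]/KH = 24.2×10^-6 / 2.951×10^-2 = 8.20×10^-4 atm = 820 μatm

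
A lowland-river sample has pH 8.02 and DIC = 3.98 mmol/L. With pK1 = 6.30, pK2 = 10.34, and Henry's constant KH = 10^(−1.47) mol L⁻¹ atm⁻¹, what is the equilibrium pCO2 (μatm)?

α₀ = 1 / (1 + K1/[H⁺] + K1K2/[H⁺]²) = 1 / (1 + 10^+1.72 + 10^-0.60)
   = 1 / (1 + 52.481 + 0.25119) = 1/53.732 = 0.01861
[CO2*] = α₀ × DIC = 0.01861 × 3.98 = 0.07407 mmol/L
pCO2 = [CO2*]/KH = 7.407×10^-5 / 3.388×10^-2 = 2190 μatm

pCO2 = 2190 μatm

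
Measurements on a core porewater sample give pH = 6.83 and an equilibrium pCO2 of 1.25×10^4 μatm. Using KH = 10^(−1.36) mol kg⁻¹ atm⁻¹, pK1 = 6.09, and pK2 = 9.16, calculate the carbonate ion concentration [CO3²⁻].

[CO3²⁻] = 14.0 μmol/kg

[CO2*] = KH · pCO2 = 10^(−1.36) × 1.25×10^4×10^-6 = 5.456×10^-4 mol/kg
α₀ = 1/(1 + K1/[H⁺] + K1K2/[H⁺]²) = 1/(1 + 10^+0.74 + 10^-1.59) = 0.1533
DIC = [CO2*]/α₀ = 5.456×10^-4 / 0.1533 = 3.558 mmol/kg
[CO3²⁻] = α₂·DIC; α₂ = 0.003942, so [CO3²⁻] = 0.003942 × 3.558 = 0.0140 mmol/kg = 14.0 μmol/kg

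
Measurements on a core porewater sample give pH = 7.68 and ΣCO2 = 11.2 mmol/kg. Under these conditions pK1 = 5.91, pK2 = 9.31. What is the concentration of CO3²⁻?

α₂ = 1 / (1 + [H⁺]/K2 + [H⁺]²/(K1K2)) = 1 / (1 + 10^+1.63 + 10^-0.14)
   = 1 / (1 + 42.658 + 0.72444) = 1/44.382 = 0.02253
[CO3²⁻] = α₂ × DIC = 0.02253 × 11.2 = 0.252 mmol/kg

[CO3²⁻] = 0.252 mmol/kg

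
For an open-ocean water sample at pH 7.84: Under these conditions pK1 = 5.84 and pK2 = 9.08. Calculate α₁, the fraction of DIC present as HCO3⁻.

α₁ = 1 / (1 + [H⁺]/K1 + K2/[H⁺]) = 1 / (1 + 10^-2.00 + 10^-1.24)
   = 1 / (1 + 0.010000 + 0.057544) = 1/1.0675 = 0.9367

α₁ = 0.937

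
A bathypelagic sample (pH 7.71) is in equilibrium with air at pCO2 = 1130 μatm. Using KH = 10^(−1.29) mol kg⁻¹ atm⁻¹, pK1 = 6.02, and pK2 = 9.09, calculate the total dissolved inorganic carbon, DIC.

[CO2*] = KH · pCO2 = 10^(−1.29) × 1130×10^-6 = 5.795×10^-5 mol/kg
α₀ = 1/(1 + K1/[H⁺] + K1K2/[H⁺]²) = 1/(1 + 10^+1.69 + 10^+0.31) = 0.01922
DIC = [CO2*]/α₀ = 5.795×10^-5 / 0.01922 = 3.01 mmol/kg

DIC = 3.01 mmol/kg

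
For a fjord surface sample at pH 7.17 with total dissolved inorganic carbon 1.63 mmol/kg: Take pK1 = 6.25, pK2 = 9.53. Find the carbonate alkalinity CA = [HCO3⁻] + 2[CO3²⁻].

CA = 1.46 mmol/kg

CA = [HCO3⁻] + 2[CO3²⁻] = (α₁ + 2α₂)·DIC
At pH 7.17: [H⁺]/K1 = 10^-0.92 = 0.12023, K2/[H⁺] = 10^-2.36 = 0.0043652
α₁ = 1/(1 + 0.12023 + 0.0043652) = 1/1.1246 = 0.8892; α₂ = α₁·K2/[H⁺] = 0.003882
α₁ + 2α₂ = 0.8970
CA = 0.8970 × 1.63 = 1.46 mmol/kg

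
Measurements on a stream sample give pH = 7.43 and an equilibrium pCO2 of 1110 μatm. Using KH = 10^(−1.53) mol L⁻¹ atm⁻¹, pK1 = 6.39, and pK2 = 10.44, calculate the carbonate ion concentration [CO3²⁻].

[CO2*] = KH · pCO2 = 10^(−1.53) × 1110×10^-6 = 3.276×10^-5 mol/L
α₀ = 1/(1 + K1/[H⁺] + K1K2/[H⁺]²) = 1/(1 + 10^+1.04 + 10^-1.97) = 0.08350
DIC = [CO2*]/α₀ = 3.276×10^-5 / 0.08350 = 0.3923 mmol/L
[CO3²⁻] = α₂·DIC; α₂ = 0.0008948, so [CO3²⁻] = 0.0008948 × 0.3923 = 0.000351 mmol/L = 0.351 μmol/L

[CO3²⁻] = 0.351 μmol/L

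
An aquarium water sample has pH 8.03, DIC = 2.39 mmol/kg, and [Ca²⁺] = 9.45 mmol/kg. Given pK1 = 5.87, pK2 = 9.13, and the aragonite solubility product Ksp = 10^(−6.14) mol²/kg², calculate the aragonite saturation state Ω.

α₂ = 1 / (1 + [H⁺]/K2 + [H⁺]²/(K1K2)) = 1 / (1 + 10^+1.10 + 10^-1.06)
   = 1 / (1 + 12.589 + 0.087096) = 1/13.676 = 0.07312
[CO3²⁻] = α₂ × DIC = 0.07312 × 2.39 = 0.1748 mmol/kg
Ksp = 10^(−6.14) = 7.244×10^-7
Ω = [Ca²⁺][CO3²⁻]/Ksp = (9.45×10^-3)(1.748×10^-4) / 7.244×10^-7 = 2.28

Ω = 2.28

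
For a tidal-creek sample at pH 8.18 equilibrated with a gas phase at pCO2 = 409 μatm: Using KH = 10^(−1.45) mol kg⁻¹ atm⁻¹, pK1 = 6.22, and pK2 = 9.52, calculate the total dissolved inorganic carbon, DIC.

[CO2*] = KH · pCO2 = 10^(−1.45) × 409×10^-6 = 1.451×10^-5 mol/kg
α₀ = 1/(1 + K1/[H⁺] + K1K2/[H⁺]²) = 1/(1 + 10^+1.96 + 10^+0.62) = 0.01038
DIC = [CO2*]/α₀ = 1.451×10^-5 / 0.01038 = 1.40 mmol/kg

DIC = 1.40 mmol/kg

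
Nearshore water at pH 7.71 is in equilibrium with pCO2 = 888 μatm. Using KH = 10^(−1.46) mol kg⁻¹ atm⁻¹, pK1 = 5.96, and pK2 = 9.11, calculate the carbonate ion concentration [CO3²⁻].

[CO3²⁻] = 0.0689 mmol/kg

[CO2*] = KH · pCO2 = 10^(−1.46) × 888×10^-6 = 3.079×10^-5 mol/kg
α₀ = 1/(1 + K1/[H⁺] + K1K2/[H⁺]²) = 1/(1 + 10^+1.75 + 10^+0.35) = 0.01681
DIC = [CO2*]/α₀ = 3.079×10^-5 / 0.01681 = 1.831 mmol/kg
[CO3²⁻] = α₂·DIC; α₂ = 0.03764, so [CO3²⁻] = 0.03764 × 1.831 = 0.0689 mmol/kg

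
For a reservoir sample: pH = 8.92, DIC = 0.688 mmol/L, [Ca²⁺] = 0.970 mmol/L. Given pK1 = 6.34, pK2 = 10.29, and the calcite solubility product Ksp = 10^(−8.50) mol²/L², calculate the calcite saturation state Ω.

Ω = 8.61

α₂ = 1 / (1 + [H⁺]/K2 + [H⁺]²/(K1K2)) = 1 / (1 + 10^+1.37 + 10^-1.21)
   = 1 / (1 + 23.442 + 0.061660) = 1/24.504 = 0.04081
[CO3²⁻] = α₂ × DIC = 0.04081 × 0.688 = 0.02808 mmol/L
Ksp = 10^(−8.50) = 3.162×10^-9
Ω = [Ca²⁺][CO3²⁻]/Ksp = (0.970×10^-3)(2.808×10^-5) / 3.162×10^-9 = 8.61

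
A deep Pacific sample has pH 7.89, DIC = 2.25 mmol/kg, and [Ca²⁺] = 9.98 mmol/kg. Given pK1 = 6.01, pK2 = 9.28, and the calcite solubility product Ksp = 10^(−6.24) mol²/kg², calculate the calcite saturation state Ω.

Ω = 1.51

α₂ = 1 / (1 + [H⁺]/K2 + [H⁺]²/(K1K2)) = 1 / (1 + 10^+1.39 + 10^-0.49)
   = 1 / (1 + 24.547 + 0.32359) = 1/25.871 = 0.03865
[CO3²⁻] = α₂ × DIC = 0.03865 × 2.25 = 0.08697 mmol/kg
Ksp = 10^(−6.24) = 5.754×10^-7
Ω = [Ca²⁺][CO3²⁻]/Ksp = (9.98×10^-3)(8.697×10^-5) / 5.754×10^-7 = 1.51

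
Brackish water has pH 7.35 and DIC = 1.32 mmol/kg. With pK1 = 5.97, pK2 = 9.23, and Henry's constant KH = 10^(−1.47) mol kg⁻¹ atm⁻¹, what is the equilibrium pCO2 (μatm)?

α₀ = 1 / (1 + K1/[H⁺] + K1K2/[H⁺]²) = 1 / (1 + 10^+1.38 + 10^-0.50)
   = 1 / (1 + 23.988 + 0.31623) = 1/25.305 = 0.03952
[CO2*] = α₀ × DIC = 0.03952 × 1.32 = 0.05216 mmol/kg
pCO2 = [CO2*]/KH = 5.216×10^-5 / 3.388×10^-2 = 1540 μatm

pCO2 = 1540 μatm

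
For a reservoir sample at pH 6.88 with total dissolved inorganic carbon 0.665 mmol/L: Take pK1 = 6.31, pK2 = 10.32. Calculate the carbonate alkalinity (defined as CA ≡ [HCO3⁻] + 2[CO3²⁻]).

CA = 0.524 mmol/L

CA = [HCO3⁻] + 2[CO3²⁻] = (α₁ + 2α₂)·DIC
At pH 6.88: [H⁺]/K1 = 10^-0.57 = 0.26915, K2/[H⁺] = 10^-3.44 = 0.00036308
α₁ = 1/(1 + 0.26915 + 0.00036308) = 1/1.2695 = 0.7877; α₂ = α₁·K2/[H⁺] = 0.0002860
α₁ + 2α₂ = 0.7883
CA = 0.7883 × 0.665 = 0.524 mmol/L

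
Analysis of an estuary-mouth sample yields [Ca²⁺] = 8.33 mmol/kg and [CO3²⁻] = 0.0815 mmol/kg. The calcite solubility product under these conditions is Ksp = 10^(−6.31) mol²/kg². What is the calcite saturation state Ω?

Ω = 1.39

Ksp = 10^(−6.31) = 4.898×10^-7
Ω = [Ca²⁺][CO3²⁻]/Ksp = (8.33×10^-3)(0.0815×10^-3) / 4.898×10^-7 = 1.39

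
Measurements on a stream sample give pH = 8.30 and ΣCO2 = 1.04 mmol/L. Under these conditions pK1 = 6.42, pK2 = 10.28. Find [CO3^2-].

[CO3²⁻] = 10.6 μmol/L

α₂ = 1 / (1 + [H⁺]/K2 + [H⁺]²/(K1K2)) = 1 / (1 + 10^+1.98 + 10^+0.10)
   = 1 / (1 + 95.499 + 1.2589) = 1/97.758 = 0.01023
[CO3²⁻] = α₂ × DIC = 0.01023 × 1.04 = 0.0106 mmol/L = 10.6 μmol/L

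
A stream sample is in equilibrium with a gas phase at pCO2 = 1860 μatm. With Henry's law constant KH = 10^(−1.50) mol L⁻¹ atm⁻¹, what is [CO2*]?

KH = 10^(−1.50) = 3.162×10^-2 mol L⁻¹ atm⁻¹
[CO2*] = KH · pCO2 = 3.162×10^-2 × 1860×10^-6 atm = 5.88×10^-5 mol/L

[CO2*] = 58.8 μmol/L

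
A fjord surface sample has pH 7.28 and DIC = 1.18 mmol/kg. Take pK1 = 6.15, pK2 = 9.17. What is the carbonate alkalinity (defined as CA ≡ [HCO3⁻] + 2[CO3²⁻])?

CA = [HCO3⁻] + 2[CO3²⁻] = (α₁ + 2α₂)·DIC
At pH 7.28: [H⁺]/K1 = 10^-1.13 = 0.074131, K2/[H⁺] = 10^-1.89 = 0.012882
α₁ = 1/(1 + 0.074131 + 0.012882) = 1/1.0870 = 0.9200; α₂ = α₁·K2/[H⁺] = 0.01185
α₁ + 2α₂ = 0.9437
CA = 0.9437 × 1.18 = 1.11 mmol/kg

CA = 1.11 mmol/kg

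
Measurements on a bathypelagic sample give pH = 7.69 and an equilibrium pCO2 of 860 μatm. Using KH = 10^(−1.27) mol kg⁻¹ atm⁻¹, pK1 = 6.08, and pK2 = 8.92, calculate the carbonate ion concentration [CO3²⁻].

[CO3²⁻] = 0.111 mmol/kg

[CO2*] = KH · pCO2 = 10^(−1.27) × 860×10^-6 = 4.618×10^-5 mol/kg
α₀ = 1/(1 + K1/[H⁺] + K1K2/[H⁺]²) = 1/(1 + 10^+1.61 + 10^+0.38) = 0.02266
DIC = [CO2*]/α₀ = 4.618×10^-5 / 0.02266 = 2.038 mmol/kg
[CO3²⁻] = α₂·DIC; α₂ = 0.05435, so [CO3²⁻] = 0.05435 × 2.038 = 0.111 mmol/kg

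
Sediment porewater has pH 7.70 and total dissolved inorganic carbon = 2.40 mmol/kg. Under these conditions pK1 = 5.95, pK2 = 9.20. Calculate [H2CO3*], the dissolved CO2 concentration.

[CO2*] = 0.0407 mmol/kg

α₀ = 1 / (1 + K1/[H⁺] + K1K2/[H⁺]²) = 1 / (1 + 10^+1.75 + 10^+0.25)
   = 1 / (1 + 56.234 + 1.7783) = 1/59.012 = 0.01695
[CO2*] = α₀ × DIC = 0.01695 × 2.40 = 0.0407 mmol/kg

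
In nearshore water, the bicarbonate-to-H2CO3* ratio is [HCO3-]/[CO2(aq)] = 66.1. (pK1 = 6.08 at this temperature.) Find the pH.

From K1 = [H⁺][HCO3-]/[CO2(aq)]:  pH = pK1 + log₁₀([HCO3-]/[CO2(aq)])
log₁₀(66.1) = +1.820
pH = 6.08 + (+1.820) = 7.90

pH = 7.90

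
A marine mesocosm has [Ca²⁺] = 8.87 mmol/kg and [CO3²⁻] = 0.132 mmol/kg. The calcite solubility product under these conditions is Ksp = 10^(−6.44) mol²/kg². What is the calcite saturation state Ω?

Ω = 3.22

Ksp = 10^(−6.44) = 3.631×10^-7
Ω = [Ca²⁺][CO3²⁻]/Ksp = (8.87×10^-3)(0.132×10^-3) / 3.631×10^-7 = 3.22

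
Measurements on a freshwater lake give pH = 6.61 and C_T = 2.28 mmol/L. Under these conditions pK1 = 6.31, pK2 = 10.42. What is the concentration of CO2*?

α₀ = 1 / (1 + K1/[H⁺] + K1K2/[H⁺]²) = 1 / (1 + 10^+0.30 + 10^-3.51)
   = 1 / (1 + 1.9953 + 0.00030903) = 1/2.9956 = 0.3338
[CO2*] = α₀ × DIC = 0.3338 × 2.28 = 0.761 mmol/L

[CO2*] = 0.761 mmol/L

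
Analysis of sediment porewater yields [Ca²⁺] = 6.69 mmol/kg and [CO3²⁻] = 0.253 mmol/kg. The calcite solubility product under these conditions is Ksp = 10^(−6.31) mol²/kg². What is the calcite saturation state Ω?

Ksp = 10^(−6.31) = 4.898×10^-7
Ω = [Ca²⁺][CO3²⁻]/Ksp = (6.69×10^-3)(0.253×10^-3) / 4.898×10^-7 = 3.46

Ω = 3.46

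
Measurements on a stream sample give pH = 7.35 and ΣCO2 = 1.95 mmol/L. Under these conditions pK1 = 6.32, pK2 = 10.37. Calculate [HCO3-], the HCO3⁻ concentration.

α₁ = 1 / (1 + [H⁺]/K1 + K2/[H⁺]) = 1 / (1 + 10^-1.03 + 10^-3.02)
   = 1 / (1 + 0.093325 + 0.00095499) = 1/1.0943 = 0.9138
[HCO3⁻] = α₁ × DIC = 0.9138 × 1.95 = 1.78 mmol/L

[HCO3⁻] = 1.78 mmol/L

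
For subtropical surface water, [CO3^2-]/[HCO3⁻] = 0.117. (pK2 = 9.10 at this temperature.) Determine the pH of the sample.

From K2 = [H⁺][CO3^2-]/[HCO3⁻]:  pH = pK2 + log₁₀([CO3^2-]/[HCO3⁻])
log₁₀(0.117) = -0.932
pH = 9.10 + (-0.932) = 8.17

pH = 8.17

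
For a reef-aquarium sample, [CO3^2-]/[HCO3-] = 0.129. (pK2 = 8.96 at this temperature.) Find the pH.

From K2 = [H⁺][CO3^2-]/[HCO3-]:  pH = pK2 + log₁₀([CO3^2-]/[HCO3-])
log₁₀(0.129) = -0.889
pH = 8.96 + (-0.889) = 8.07

pH = 8.07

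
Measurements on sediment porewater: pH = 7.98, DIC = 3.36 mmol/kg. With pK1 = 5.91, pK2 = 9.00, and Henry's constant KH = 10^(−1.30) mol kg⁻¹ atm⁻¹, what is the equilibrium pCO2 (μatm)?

α₀ = 1 / (1 + K1/[H⁺] + K1K2/[H⁺]²) = 1 / (1 + 10^+2.07 + 10^+1.05)
   = 1 / (1 + 117.49 + 11.220) = 1/129.71 = 0.007710
[CO2*] = α₀ × DIC = 0.007710 × 3.36 = 0.02590 mmol/kg
pCO2 = [CO2*]/KH = 2.590×10^-5 / 5.012×10^-2 = 517 μatm

pCO2 = 517 μatm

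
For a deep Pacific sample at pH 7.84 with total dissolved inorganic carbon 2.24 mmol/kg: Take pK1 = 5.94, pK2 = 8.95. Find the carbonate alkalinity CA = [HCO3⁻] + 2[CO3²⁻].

CA = 2.37 mmol/kg

CA = [HCO3⁻] + 2[CO3²⁻] = (α₁ + 2α₂)·DIC
At pH 7.84: [H⁺]/K1 = 10^-1.90 = 0.012589, K2/[H⁺] = 10^-1.11 = 0.077625
α₁ = 1/(1 + 0.012589 + 0.077625) = 1/1.0902 = 0.9173; α₂ = α₁·K2/[H⁺] = 0.07120
α₁ + 2α₂ = 1.0597
CA = 1.0597 × 2.24 = 2.37 mmol/kg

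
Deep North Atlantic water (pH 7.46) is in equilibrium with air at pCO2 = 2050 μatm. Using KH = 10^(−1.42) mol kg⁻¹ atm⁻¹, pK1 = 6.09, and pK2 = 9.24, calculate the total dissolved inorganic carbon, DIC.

[CO2*] = KH · pCO2 = 10^(−1.42) × 2050×10^-6 = 7.794×10^-5 mol/kg
α₀ = 1/(1 + K1/[H⁺] + K1K2/[H⁺]²) = 1/(1 + 10^+1.37 + 10^-0.41) = 0.04027
DIC = [CO2*]/α₀ = 7.794×10^-5 / 0.04027 = 1.94 mmol/kg

DIC = 1.94 mmol/kg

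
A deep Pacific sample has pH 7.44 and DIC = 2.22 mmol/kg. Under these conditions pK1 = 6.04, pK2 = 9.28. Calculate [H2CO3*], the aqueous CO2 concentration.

α₀ = 1 / (1 + K1/[H⁺] + K1K2/[H⁺]²) = 1 / (1 + 10^+1.40 + 10^-0.44)
   = 1 / (1 + 25.119 + 0.36308) = 1/26.482 = 0.03776
[CO2*] = α₀ × DIC = 0.03776 × 2.22 = 0.0838 mmol/kg

[CO2*] = 0.0838 mmol/kg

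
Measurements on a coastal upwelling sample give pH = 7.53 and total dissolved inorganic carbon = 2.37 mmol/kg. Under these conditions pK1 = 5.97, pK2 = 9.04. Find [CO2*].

α₀ = 1 / (1 + K1/[H⁺] + K1K2/[H⁺]²) = 1 / (1 + 10^+1.56 + 10^+0.05)
   = 1 / (1 + 36.308 + 1.1220) = 1/38.430 = 0.02602
[CO2*] = α₀ × DIC = 0.02602 × 2.37 = 0.0617 mmol/kg

[CO2*] = 0.0617 mmol/kg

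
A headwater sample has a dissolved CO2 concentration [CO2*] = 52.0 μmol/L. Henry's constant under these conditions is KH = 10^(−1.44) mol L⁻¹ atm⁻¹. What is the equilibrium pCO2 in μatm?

KH = 10^(−1.44) = 3.631×10^-2 mol L⁻¹ atm⁻¹
pCO2 = [CO2*]/KH = 52.0×10^-6 / 3.631×10^-2 = 1.43×10^-3 atm = 1430 μatm

pCO2 = 1430 μatm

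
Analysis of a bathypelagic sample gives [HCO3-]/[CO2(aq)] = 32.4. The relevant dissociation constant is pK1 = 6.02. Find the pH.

pH = 7.53

From K1 = [H⁺][HCO3-]/[CO2(aq)]:  pH = pK1 + log₁₀([HCO3-]/[CO2(aq)])
log₁₀(32.4) = +1.511
pH = 6.02 + (+1.511) = 7.53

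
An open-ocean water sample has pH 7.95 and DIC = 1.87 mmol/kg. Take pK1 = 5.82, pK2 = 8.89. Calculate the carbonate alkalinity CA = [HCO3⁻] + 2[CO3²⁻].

CA = 2.05 mmol/kg

CA = [HCO3⁻] + 2[CO3²⁻] = (α₁ + 2α₂)·DIC
At pH 7.95: [H⁺]/K1 = 10^-2.13 = 0.0074131, K2/[H⁺] = 10^-0.94 = 0.11482
α₁ = 1/(1 + 0.0074131 + 0.11482) = 1/1.1222 = 0.8911; α₂ = α₁·K2/[H⁺] = 0.1023
α₁ + 2α₂ = 1.0957
CA = 1.0957 × 1.87 = 2.05 mmol/kg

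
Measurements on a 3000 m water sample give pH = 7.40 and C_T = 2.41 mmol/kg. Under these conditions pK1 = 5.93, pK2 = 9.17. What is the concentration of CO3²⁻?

[CO3²⁻] = 0.0389 mmol/kg

α₂ = 1 / (1 + [H⁺]/K2 + [H⁺]²/(K1K2)) = 1 / (1 + 10^+1.77 + 10^+0.30)
   = 1 / (1 + 58.884 + 1.9953) = 1/61.880 = 0.01616
[CO3²⁻] = α₂ × DIC = 0.01616 × 2.41 = 0.0389 mmol/kg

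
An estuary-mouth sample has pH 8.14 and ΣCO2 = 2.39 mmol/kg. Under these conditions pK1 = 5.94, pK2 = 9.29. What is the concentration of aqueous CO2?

[CO2*] = 14.0 μmol/kg

α₀ = 1 / (1 + K1/[H⁺] + K1K2/[H⁺]²) = 1 / (1 + 10^+2.20 + 10^+1.05)
   = 1 / (1 + 158.49 + 11.220) = 1/170.71 = 0.005858
[CO2*] = α₀ × DIC = 0.005858 × 2.39 = 0.0140 mmol/kg = 14.0 μmol/kg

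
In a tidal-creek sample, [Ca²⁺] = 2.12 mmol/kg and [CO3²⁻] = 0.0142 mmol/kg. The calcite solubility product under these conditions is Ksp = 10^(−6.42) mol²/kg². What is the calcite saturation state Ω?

Ksp = 10^(−6.42) = 3.802×10^-7
Ω = [Ca²⁺][CO3²⁻]/Ksp = (2.12×10^-3)(0.0142×10^-3) / 3.802×10^-7 = 0.0792

Ω = 0.0792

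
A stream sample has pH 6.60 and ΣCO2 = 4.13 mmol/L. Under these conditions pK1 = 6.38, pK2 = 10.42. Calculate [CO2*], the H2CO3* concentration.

[CO2*] = 1.55 mmol/L

α₀ = 1 / (1 + K1/[H⁺] + K1K2/[H⁺]²) = 1 / (1 + 10^+0.22 + 10^-3.60)
   = 1 / (1 + 1.6596 + 0.00025119) = 1/2.6598 = 0.3760
[CO2*] = α₀ × DIC = 0.3760 × 4.13 = 1.55 mmol/L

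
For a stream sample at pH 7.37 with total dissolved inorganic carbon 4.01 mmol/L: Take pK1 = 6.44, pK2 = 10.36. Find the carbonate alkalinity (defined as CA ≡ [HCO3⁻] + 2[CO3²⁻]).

CA = 3.59 mmol/L

CA = [HCO3⁻] + 2[CO3²⁻] = (α₁ + 2α₂)·DIC
At pH 7.37: [H⁺]/K1 = 10^-0.93 = 0.11749, K2/[H⁺] = 10^-2.99 = 0.0010233
α₁ = 1/(1 + 0.11749 + 0.0010233) = 1/1.1185 = 0.8940; α₂ = α₁·K2/[H⁺] = 0.0009149
α₁ + 2α₂ = 0.8959
CA = 0.8959 × 4.01 = 3.59 mmol/L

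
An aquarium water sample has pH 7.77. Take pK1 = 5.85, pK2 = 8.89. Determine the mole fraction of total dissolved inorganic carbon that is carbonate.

α₂ = 1 / (1 + [H⁺]/K2 + [H⁺]²/(K1K2)) = 1 / (1 + 10^+1.12 + 10^-0.80)
   = 1 / (1 + 13.183 + 0.15849) = 1/14.341 = 0.06973

α₂ = 0.0697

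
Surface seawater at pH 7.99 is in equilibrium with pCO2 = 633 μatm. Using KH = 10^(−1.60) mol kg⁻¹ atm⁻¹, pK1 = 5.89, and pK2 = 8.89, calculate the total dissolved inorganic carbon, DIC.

[CO2*] = KH · pCO2 = 10^(−1.60) × 633×10^-6 = 1.590×10^-5 mol/kg
α₀ = 1/(1 + K1/[H⁺] + K1K2/[H⁺]²) = 1/(1 + 10^+2.10 + 10^+1.20) = 0.007006
DIC = [CO2*]/α₀ = 1.590×10^-5 / 0.007006 = 2.27 mmol/kg

DIC = 2.27 mmol/kg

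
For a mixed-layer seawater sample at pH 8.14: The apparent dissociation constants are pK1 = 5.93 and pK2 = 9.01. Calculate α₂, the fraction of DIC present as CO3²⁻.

α₂ = 1 / (1 + [H⁺]/K2 + [H⁺]²/(K1K2)) = 1 / (1 + 10^+0.87 + 10^-1.34)
   = 1 / (1 + 7.4131 + 0.045709) = 1/8.4588 = 0.1182

α₂ = 0.118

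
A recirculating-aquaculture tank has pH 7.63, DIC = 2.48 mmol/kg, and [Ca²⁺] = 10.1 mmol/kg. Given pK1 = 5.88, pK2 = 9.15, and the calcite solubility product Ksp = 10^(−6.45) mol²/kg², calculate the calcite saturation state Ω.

Ω = 2.03

α₂ = 1 / (1 + [H⁺]/K2 + [H⁺]²/(K1K2)) = 1 / (1 + 10^+1.52 + 10^-0.23)
   = 1 / (1 + 33.113 + 0.58884) = 1/34.702 = 0.02882
[CO3²⁻] = α₂ × DIC = 0.02882 × 2.48 = 0.07147 mmol/kg
Ksp = 10^(−6.45) = 3.548×10^-7
Ω = [Ca²⁺][CO3²⁻]/Ksp = (10.1×10^-3)(7.147×10^-5) / 3.548×10^-7 = 2.03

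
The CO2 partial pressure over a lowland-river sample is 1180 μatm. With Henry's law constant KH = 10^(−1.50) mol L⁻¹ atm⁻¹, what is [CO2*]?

[CO2*] = 37.3 μmol/L

KH = 10^(−1.50) = 3.162×10^-2 mol L⁻¹ atm⁻¹
[CO2*] = KH · pCO2 = 3.162×10^-2 × 1180×10^-6 atm = 3.73×10^-5 mol/L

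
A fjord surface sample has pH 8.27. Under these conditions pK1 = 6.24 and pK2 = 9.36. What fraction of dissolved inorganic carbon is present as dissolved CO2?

α₀ = 0.00856

α₀ = 1 / (1 + K1/[H⁺] + K1K2/[H⁺]²) = 1 / (1 + 10^+2.03 + 10^+0.94)
   = 1 / (1 + 107.15 + 8.7096) = 1/116.86 = 0.008557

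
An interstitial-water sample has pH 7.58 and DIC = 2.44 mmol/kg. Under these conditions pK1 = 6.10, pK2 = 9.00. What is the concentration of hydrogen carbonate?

[HCO3⁻] = 2.28 mmol/kg

α₁ = 1 / (1 + [H⁺]/K1 + K2/[H⁺]) = 1 / (1 + 10^-1.48 + 10^-1.42)
   = 1 / (1 + 0.033113 + 0.038019) = 1/1.0711 = 0.9336
[HCO3⁻] = α₁ × DIC = 0.9336 × 2.44 = 2.28 mmol/kg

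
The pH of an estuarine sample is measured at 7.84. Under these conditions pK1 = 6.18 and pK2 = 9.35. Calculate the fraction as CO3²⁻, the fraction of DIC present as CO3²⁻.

α₂ = 1 / (1 + [H⁺]/K2 + [H⁺]²/(K1K2)) = 1 / (1 + 10^+1.51 + 10^-0.15)
   = 1 / (1 + 32.359 + 0.70795) = 1/34.067 = 0.02935

α₂ = 0.0294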